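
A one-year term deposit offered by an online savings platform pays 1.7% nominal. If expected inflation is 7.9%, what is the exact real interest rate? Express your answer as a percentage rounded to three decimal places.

-5.746%

By the Fisher identity, 1 + r = (1 + i)/(1 + π).
1 + r = 1.01700 / 1.07900 = 0.942539
r = 0.942539 − 1 = -5.7461%, i.e. -5.746%.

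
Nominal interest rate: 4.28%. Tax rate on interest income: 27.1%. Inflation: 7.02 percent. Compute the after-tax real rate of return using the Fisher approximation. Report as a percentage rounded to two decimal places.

-3.90%

After-tax nominal return = 4.28% × (1 − 0.271) = 3.12012%.
r ≈ 3.12012% − 7.02% → -3.90%.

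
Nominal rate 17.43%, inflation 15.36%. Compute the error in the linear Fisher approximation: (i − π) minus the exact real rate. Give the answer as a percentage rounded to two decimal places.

Approximate: r ≈ 17.430% − 15.360% = 2.0700%
Exact: (1 + 0.1743)/(1 + 0.1536) − 1 = 1.7944%
Error = 2.0700% − 1.7944% = 0.2756% → 0.28%.

0.28%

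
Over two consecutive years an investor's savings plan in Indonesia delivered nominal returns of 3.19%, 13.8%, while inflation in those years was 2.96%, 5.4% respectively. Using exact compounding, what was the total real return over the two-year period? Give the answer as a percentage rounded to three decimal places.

8.211%

Nominal growth factor = 1.0319 × 1.1380 = 1.174302
Price-level growth factor = 1.0296 × 1.0540 = 1.085198
Real growth factor = 1.174302 / 1.085198 = 1.082108
Total real return = 1.082108 − 1 → 8.211%.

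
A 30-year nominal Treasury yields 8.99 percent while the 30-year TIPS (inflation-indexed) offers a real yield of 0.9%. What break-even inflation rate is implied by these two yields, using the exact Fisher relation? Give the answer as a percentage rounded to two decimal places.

(1 + π) = (1 + i)/(1 + r) = 1.08990 / 1.00900 = 1.080178
Break-even inflation = 1.080178 − 1 → 8.02%.

8.02%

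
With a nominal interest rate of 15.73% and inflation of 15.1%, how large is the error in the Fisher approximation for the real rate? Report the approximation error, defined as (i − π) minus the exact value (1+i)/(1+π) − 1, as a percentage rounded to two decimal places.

Approximate: r ≈ 15.730% − 15.100% = 0.6300%
Exact: (1 + 0.1573)/(1 + 0.1510) − 1 = 0.5474%
Error = 0.6300% − 0.5474% = 0.0826% → 0.08%.

0.08%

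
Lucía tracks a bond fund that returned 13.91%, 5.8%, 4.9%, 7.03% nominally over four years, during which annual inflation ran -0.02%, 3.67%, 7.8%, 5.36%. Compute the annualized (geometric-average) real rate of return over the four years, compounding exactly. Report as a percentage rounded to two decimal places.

Compound the nominal returns: 1.1391 × 1.0580 × 1.0490 × 1.0703 = 1.35309576.
Compound inflation: 0.9998 × 1.0367 × 1.0780 × 1.0536 = 1.17722846.
Deflate: 1.35309576 / 1.17722846 = 1.14939097.
Annualized real rate = 1.14939097^(1/4) − 1 = 3.5421% → 3.54%.

3.54%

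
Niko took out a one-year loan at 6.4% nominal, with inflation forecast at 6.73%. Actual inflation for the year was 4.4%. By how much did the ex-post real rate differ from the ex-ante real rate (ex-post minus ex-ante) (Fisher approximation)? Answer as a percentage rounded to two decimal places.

Ex-ante: 6.4% − 6.73% = -0.330%
Ex-post: 6.4% − 4.4% = 2.000%
Difference (ex-post − ex-ante) = 2.3300% → 2.33%.

2.33%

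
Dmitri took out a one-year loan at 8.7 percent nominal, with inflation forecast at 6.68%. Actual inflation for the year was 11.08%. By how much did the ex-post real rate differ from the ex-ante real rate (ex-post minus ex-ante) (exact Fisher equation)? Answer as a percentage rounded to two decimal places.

Ex-ante: (1 + 0.0870)/(1 + 0.0668) − 1 = 1.8935%
Ex-post: (1 + 0.0870)/(1 + 0.1108) − 1 = -2.1426%
Difference (ex-post − ex-ante) = -4.0361% → -4.04%.

-4.04%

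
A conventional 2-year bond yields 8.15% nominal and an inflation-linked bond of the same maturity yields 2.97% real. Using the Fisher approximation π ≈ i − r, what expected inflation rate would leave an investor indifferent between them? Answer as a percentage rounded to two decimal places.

π ≈ i − r = 8.15% − 2.97% → 5.18%.

5.18%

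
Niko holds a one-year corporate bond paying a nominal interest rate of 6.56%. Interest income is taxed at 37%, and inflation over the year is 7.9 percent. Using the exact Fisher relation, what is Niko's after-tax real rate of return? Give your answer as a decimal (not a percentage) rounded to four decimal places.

-0.0349

After-tax nominal return = 6.56% × (1 − 0.37) = 4.1328%.
1 + r = 1.041328 / 1.07900 = 0.965086
After-tax real rate = 0.965086 − 1 → -0.0349.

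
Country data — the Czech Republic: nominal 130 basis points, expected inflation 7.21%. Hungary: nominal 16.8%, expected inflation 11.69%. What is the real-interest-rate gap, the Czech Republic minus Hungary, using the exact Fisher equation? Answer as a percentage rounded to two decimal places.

The Czech Republic: (1 + 0.0130)/(1 + 0.0721) − 1 = -5.5125%
Hungary: (1 + 0.1680)/(1 + 0.1169) − 1 = 4.5752%
Differential = -5.5125% − 4.5752% = -10.0877% → -10.09%.

-10.09%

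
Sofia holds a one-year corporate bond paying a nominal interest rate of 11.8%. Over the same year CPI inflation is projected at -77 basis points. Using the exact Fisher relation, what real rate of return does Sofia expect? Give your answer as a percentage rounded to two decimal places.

12.67%

By the Fisher relation, 1 + r = (1 + i)/(1 + π).
1 + r = 1.11800 / 0.99230 = 1.126675
r = 1.126675 − 1 = 12.6675%, i.e. 12.67%.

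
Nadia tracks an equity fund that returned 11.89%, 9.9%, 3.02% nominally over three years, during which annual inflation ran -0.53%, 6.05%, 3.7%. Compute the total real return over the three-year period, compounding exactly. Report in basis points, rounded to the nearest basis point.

1581 basis points

Compound the nominal returns: 1.1189 × 1.0990 × 1.0302 = 1.266807.
Compound inflation: 0.9947 × 1.0605 × 1.0370 = 1.093910.
Deflate: 1.266807 / 1.093910 = 1.158054.
Total real return = 1.158054 − 1 → 1581 basis points.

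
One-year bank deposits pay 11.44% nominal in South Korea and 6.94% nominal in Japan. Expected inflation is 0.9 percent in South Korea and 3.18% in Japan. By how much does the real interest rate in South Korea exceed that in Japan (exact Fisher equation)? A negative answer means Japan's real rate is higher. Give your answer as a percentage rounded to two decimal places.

South Korea: (1 + 0.1144)/(1 + 0.0090) − 1 = 10.4460%
Japan: (1 + 0.0694)/(1 + 0.0318) − 1 = 3.6441%
Differential = 10.4460% − 3.6441% = 6.8019% → 6.80%.

6.80%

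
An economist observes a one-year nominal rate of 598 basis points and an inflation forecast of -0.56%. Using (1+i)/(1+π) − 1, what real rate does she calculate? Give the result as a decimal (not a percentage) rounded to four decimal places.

0.0658

By the Fisher equation, 1 + r = (1 + i)/(1 + π).
1 + r = 1.05980 / 0.99440 = 1.065768
r = 1.065768 − 1 = 6.5768%, i.e. 0.0658.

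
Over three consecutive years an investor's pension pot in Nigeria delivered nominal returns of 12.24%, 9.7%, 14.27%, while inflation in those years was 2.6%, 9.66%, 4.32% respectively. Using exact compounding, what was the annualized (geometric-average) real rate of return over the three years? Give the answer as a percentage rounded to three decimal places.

Compound the nominal returns: 1.1224 × 1.0970 × 1.1427 = 1.406975429.
Compound inflation: 1.0260 × 1.0966 × 1.0432 = 1.173716421.
Deflate: 1.406975429 / 1.173716421 = 1.198735404.
Annualized real rate = 1.198735404^(1/3) − 1 = 6.22852% → 6.229%.

6.229%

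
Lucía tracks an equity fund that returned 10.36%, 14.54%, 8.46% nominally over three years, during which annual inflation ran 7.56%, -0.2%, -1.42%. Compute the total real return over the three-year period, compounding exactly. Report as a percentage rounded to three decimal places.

Compound the nominal returns: 1.1036 × 1.1454 × 1.0846 = 1.371003.
Compound inflation: 1.0756 × 0.9980 × 0.9858 = 1.058206.
Deflate: 1.371003 / 1.058206 = 1.295592.
Total real return = 1.295592 − 1 → 29.559%.

29.559%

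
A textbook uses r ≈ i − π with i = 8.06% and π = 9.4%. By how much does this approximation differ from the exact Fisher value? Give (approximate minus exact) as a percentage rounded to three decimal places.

Approximate: r ≈ 8.060% − 9.400% = -1.3400%
Exact: (1 + 0.0806)/(1 + 0.0940) − 1 = -1.2249%
Error = -1.3400% − (-1.2249%) = -0.1151% → -0.115%.

-0.115%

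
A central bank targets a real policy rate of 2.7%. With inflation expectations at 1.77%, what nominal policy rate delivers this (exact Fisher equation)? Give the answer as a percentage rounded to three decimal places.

4.518%

(1 + i) = (1 + r)(1 + π) = 1.02700 × 1.01770 = 1.0451779
i = 1.0451779 − 1, so the required nominal rate is 4.518%.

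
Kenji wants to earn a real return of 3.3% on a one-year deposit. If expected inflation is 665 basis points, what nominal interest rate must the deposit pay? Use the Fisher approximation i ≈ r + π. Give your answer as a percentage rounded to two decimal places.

i ≈ r + π = 3.3% + 6.65% = 9.95%.

9.95%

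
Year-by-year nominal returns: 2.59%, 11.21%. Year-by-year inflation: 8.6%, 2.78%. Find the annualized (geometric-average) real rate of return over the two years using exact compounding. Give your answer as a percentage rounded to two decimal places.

1.10%

Nominal growth factor = 1.0259 × 1.1121 = 1.14090339
Price-level growth factor = 1.0860 × 1.0278 = 1.11619080
Real growth factor = 1.14090339 / 1.11619080 = 1.02214011
Annualized real rate = 1.02214011^(1/2) − 1 = 1.1009% → 1.10%.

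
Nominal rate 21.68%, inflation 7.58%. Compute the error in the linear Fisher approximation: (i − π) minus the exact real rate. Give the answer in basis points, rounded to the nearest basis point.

99 basis points

Approximate: r ≈ 21.680% − 7.580% = 14.1000%
Exact: (1 + 0.2168)/(1 + 0.0758) − 1 = 13.1065%
Error = 14.1000% − 13.1065% = 0.9935% → 99 basis points.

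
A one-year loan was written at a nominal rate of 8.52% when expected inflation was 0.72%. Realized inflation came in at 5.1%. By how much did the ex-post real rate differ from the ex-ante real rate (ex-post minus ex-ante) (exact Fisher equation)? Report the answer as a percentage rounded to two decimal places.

Ex-ante: (1 + 0.0852)/(1 + 0.0072) − 1 = 7.7442%
Ex-post: (1 + 0.0852)/(1 + 0.0510) − 1 = 3.2540%
Difference (ex-post − ex-ante) = -4.4902% → -4.49%.

-4.49%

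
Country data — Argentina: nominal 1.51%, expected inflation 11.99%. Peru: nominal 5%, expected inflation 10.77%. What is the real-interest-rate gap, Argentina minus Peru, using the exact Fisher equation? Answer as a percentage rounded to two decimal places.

-4.15%

Argentina: (1 + 0.0151)/(1 + 0.1199) − 1 = -9.3580%
Peru: (1 + 0.0500)/(1 + 0.1077) − 1 = -5.2090%
Differential = -9.3580% − (-5.2090%) = -4.1490% → -4.15%.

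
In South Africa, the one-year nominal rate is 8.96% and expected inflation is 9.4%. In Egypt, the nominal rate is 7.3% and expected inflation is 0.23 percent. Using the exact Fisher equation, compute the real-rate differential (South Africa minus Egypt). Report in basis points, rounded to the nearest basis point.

South Africa: (1 + 0.0896)/(1 + 0.0940) − 1 = -0.4022%
Egypt: (1 + 0.0730)/(1 + 0.0023) − 1 = 7.0538%
Differential = -0.4022% − 7.0538% = -7.4560% → -746 basis points.

-746 basis points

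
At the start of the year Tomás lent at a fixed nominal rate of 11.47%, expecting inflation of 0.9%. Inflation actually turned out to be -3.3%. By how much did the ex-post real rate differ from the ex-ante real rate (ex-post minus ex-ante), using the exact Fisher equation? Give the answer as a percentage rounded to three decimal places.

4.798%

Ex-ante: (1 + 0.1147)/(1 + 0.0090) − 1 = 10.4757%
Ex-post: (1 + 0.1147)/(1 − 0.0330) − 1 = 15.2740%
Difference (ex-post − ex-ante) = 4.7983% → 4.798%.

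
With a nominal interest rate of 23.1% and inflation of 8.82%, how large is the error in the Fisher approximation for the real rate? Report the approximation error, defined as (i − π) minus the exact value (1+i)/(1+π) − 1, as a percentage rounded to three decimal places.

Approximate: r ≈ 23.100% − 8.820% = 14.2800%
Exact: (1 + 0.2310)/(1 + 0.0882) − 1 = 13.1226%
Error = 14.2800% − 13.1226% = 1.1574% → 1.157%.

1.157%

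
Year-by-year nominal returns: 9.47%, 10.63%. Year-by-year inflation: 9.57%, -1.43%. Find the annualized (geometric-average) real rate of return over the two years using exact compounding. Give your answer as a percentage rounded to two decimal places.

5.89%

Compound the nominal returns: 1.0947 × 1.1063 = 1.21106661.
Compound inflation: 1.0957 × 0.9857 = 1.08003149.
Deflate: 1.21106661 / 1.08003149 = 1.12132528.
Annualized real rate = 1.12132528^(1/2) − 1 = 5.8926% → 5.89%.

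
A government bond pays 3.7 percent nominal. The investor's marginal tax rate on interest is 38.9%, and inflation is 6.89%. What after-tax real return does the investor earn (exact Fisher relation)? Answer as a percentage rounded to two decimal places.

-4.33%

After-tax nominal return = 3.7% × (1 − 0.389) = 2.2607%.
1 + r = 1.022607 / 1.06890 = 0.956691
After-tax real rate = 0.956691 − 1 → -4.33%.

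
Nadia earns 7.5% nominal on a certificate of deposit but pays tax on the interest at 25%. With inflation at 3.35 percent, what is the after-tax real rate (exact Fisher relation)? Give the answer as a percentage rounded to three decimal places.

2.201%

After-tax nominal return = 7.5% × (1 − 0.25) = 5.6250%.
1 + r = 1.05625 / 1.03350 = 1.022013
After-tax real rate = 1.022013 − 1 → 2.201%.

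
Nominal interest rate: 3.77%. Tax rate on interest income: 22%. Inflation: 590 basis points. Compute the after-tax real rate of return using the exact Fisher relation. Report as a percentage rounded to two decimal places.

After-tax nominal return = 3.77% × (1 − 0.22) = 2.9406%.
1 + r = 1.029406 / 1.05900 = 0.972055
After-tax real rate = 0.972055 − 1 → -2.79%.

-2.79%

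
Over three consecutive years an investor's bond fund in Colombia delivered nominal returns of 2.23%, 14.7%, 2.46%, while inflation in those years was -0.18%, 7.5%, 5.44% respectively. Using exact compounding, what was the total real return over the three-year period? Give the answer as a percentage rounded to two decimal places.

6.19%

Nominal growth factor = 1.0223 × 1.1470 × 1.0246 = 1.201424
Price-level growth factor = 0.9982 × 1.0750 × 1.0544 = 1.131440
Real growth factor = 1.201424 / 1.131440 = 1.061854
Total real return = 1.061854 − 1 → 6.19%.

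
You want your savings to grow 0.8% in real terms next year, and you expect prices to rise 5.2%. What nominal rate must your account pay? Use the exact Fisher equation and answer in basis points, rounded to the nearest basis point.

(1 + i) = (1 + r)(1 + π) = 1.00800 × 1.05200 = 1.060416
i = 1.060416 − 1, so the required nominal rate is 604 basis points.

604 basis points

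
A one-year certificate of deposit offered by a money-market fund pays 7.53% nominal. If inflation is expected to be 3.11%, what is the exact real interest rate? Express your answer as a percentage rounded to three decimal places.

4.287%

1 + r = 1.07530 / 1.03110 = 1.042867
r = 1.042867 − 1 = 4.2867%, i.e. 4.287%.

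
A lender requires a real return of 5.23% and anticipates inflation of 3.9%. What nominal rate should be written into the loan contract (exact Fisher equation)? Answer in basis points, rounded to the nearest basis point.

933 basis points

(1 + i) = (1 + r)(1 + π) = 1.05230 × 1.03900 = 1.0933397
i = 1.0933397 − 1, so the required nominal rate is 933 basis points.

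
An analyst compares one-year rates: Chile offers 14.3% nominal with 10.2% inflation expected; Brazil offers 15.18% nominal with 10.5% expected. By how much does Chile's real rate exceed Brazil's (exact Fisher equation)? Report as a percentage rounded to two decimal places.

Chile: (1 + 0.1430)/(1 + 0.1020) − 1 = 3.7205%
Brazil: (1 + 0.1518)/(1 + 0.1050) − 1 = 4.2353%
Differential = 3.7205% − 4.2353% = -0.5148% → -0.51%.

-0.51%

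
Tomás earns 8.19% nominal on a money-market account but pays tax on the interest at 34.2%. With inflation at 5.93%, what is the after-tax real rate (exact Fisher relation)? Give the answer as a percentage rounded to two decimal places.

-0.51%

After-tax nominal return = 8.19% × (1 − 0.342) = 5.38902%.
1 + r = 1.0538902 / 1.05930 = 0.994893
After-tax real rate = 0.994893 − 1 → -0.51%.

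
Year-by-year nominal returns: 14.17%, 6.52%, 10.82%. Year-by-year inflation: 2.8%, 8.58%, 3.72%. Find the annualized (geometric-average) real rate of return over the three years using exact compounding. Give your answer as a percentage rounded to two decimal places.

Nominal growth factor = 1.1417 × 1.0652 × 1.1082 = 1.34772506
Price-level growth factor = 1.0280 × 1.0858 × 1.0372 = 1.15772513
Real growth factor = 1.34772506 / 1.15772513 = 1.16411489
Annualized real rate = 1.16411489^(1/3) − 1 = 5.1959% → 5.20%.

5.20%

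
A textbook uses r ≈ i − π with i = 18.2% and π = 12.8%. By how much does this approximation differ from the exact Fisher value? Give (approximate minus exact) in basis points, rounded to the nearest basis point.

Approximate: r ≈ 18.200% − 12.800% = 5.4000%
Exact: (1 + 0.1820)/(1 + 0.1280) − 1 = 4.7872%
Error = 5.4000% − 4.7872% = 0.6128% → 61 basis points.

61 basis points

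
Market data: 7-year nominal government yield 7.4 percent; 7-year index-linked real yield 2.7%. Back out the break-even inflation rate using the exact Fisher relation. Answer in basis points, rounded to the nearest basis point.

(1 + π) = (1 + i)/(1 + r) = 1.07400 / 1.02700 = 1.045764
Break-even inflation = 1.045764 − 1 → 458 basis points.

458 basis points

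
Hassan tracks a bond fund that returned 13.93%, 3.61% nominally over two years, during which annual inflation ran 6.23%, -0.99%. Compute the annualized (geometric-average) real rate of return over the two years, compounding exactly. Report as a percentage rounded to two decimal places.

5.94%

Nominal growth factor = 1.1393 × 1.0361 = 1.18042873
Price-level growth factor = 1.0623 × 0.9901 = 1.05178323
Real growth factor = 1.18042873 / 1.05178323 = 1.12231180
Annualized real rate = 1.12231180^(1/2) − 1 = 5.9392% → 5.94%.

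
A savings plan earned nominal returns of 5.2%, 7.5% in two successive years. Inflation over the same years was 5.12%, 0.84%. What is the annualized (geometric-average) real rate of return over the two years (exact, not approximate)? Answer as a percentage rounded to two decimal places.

Nominal growth factor = 1.0520 × 1.0750 = 1.13090000
Price-level growth factor = 1.0512 × 1.0084 = 1.06003008
Real growth factor = 1.13090000 / 1.06003008 = 1.06685652
Annualized real rate = 1.06685652^(1/2) − 1 = 3.2887% → 3.29%.

3.29%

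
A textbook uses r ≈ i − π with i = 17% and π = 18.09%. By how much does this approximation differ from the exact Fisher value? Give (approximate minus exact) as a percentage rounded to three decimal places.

-0.167%

Approximate: r ≈ 17.000% − 18.090% = -1.0900%
Exact: (1 + 0.1700)/(1 + 0.1809) − 1 = -0.9230%
Error = -1.0900% − (-0.9230%) = -0.1670% → -0.167%.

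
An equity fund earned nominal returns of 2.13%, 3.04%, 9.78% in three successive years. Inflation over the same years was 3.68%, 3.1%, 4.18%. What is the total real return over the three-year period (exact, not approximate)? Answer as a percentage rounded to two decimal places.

Compound the nominal returns: 1.0213 × 1.0304 × 1.0978 = 1.155267.
Compound inflation: 1.0368 × 1.0310 × 1.0418 = 1.113623.
Deflate: 1.155267 / 1.113623 = 1.037396.
Total real return = 1.037396 − 1 → 3.74%.

3.74%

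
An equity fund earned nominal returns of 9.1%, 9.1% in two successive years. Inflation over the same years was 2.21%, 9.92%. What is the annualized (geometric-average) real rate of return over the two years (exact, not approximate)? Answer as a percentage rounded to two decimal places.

Nominal growth factor = 1.0910 × 1.0910 = 1.19028100
Price-level growth factor = 1.0221 × 1.0992 = 1.12349232
Real growth factor = 1.19028100 / 1.12349232 = 1.05944738
Annualized real rate = 1.05944738^(1/2) − 1 = 2.9295% → 2.93%.

2.93%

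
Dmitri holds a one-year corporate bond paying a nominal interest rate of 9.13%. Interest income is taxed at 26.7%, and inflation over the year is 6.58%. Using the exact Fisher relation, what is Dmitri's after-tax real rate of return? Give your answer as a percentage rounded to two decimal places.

After-tax nominal return = 9.13% × (1 − 0.267) = 6.69229%.
1 + r = 1.0669229 / 1.06580 = 1.001054
After-tax real rate = 1.001054 − 1 → 0.11%.

0.11%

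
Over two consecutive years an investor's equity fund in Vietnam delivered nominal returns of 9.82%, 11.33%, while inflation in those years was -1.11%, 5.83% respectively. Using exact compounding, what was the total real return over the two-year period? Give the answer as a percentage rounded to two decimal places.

Compound the nominal returns: 1.0982 × 1.1133 = 1.222626.
Compound inflation: 0.9889 × 1.0583 = 1.046553.
Deflate: 1.222626 / 1.046553 = 1.168241.
Total real return = 1.168241 − 1 → 16.82%.

16.82%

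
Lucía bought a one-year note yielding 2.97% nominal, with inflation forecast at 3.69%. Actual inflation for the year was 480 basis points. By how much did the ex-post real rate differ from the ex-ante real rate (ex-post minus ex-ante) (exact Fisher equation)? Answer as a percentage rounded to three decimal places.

Ex-ante: (1 + 0.0297)/(1 + 0.0369) − 1 = -0.6944%
Ex-post: (1 + 0.0297)/(1 + 0.0480) − 1 = -1.7462%
Difference (ex-post − ex-ante) = -1.0518% → -1.052%.

-1.052%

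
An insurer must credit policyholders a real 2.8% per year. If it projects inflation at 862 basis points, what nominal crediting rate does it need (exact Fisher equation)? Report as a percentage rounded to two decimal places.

(1 + i) = (1 + r)(1 + π) = 1.02800 × 1.08620 = 1.1166136
i = 1.1166136 − 1, so the required nominal rate is 11.66%.

11.66%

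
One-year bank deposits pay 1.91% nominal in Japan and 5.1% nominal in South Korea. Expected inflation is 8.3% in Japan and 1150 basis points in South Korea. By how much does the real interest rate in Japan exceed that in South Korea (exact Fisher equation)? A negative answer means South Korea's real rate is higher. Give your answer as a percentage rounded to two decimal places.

-0.16%

Japan: (1 + 0.0191)/(1 + 0.0830) − 1 = -5.9003%
South Korea: (1 + 0.0510)/(1 + 0.1150) − 1 = -5.7399%
Differential = -5.9003% − (-5.7399%) = -0.1604% → -0.16%.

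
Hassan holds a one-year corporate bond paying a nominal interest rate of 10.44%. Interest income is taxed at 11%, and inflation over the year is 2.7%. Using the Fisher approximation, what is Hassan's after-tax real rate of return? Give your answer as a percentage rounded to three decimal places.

6.592%

After-tax nominal return = 10.44% × (1 − 0.11) = 9.2916%.
r ≈ 9.2916% − 2.7% → 6.592%.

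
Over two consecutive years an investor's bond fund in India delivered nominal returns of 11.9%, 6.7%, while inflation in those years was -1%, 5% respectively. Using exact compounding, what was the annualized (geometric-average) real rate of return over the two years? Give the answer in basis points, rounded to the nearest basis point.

717 basis points

Nominal growth factor = 1.1190 × 1.0670 = 1.19397300
Price-level growth factor = 0.9900 × 1.0500 = 1.03950000
Real growth factor = 1.19397300 / 1.03950000 = 1.14860317
Annualized real rate = 1.14860317^(1/2) − 1 = 7.1729% → 717 basis points.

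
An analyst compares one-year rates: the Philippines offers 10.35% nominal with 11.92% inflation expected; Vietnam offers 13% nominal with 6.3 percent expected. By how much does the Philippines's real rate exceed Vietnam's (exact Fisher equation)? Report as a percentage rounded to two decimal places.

-7.71%

The Philippines: (1 + 0.1035)/(1 + 0.1192) − 1 = -1.4028%
Vietnam: (1 + 0.1300)/(1 + 0.0630) − 1 = 6.3029%
Differential = -1.4028% − 6.3029% = -7.7057% → -7.71%.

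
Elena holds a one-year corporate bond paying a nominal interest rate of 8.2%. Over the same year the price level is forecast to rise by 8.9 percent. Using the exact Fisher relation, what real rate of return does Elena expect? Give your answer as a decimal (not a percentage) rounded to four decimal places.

By the Fisher relation, 1 + r = (1 + i)/(1 + π).
1 + r = 1.08200 / 1.08900 = 0.993572
r = 0.993572 − 1 = -0.6428%, i.e. -0.0064.

-0.0064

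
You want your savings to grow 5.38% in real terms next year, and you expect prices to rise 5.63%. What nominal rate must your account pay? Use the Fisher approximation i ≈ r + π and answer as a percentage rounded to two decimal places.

11.01%

i ≈ r + π = 5.38% + 5.63% = 11.01%.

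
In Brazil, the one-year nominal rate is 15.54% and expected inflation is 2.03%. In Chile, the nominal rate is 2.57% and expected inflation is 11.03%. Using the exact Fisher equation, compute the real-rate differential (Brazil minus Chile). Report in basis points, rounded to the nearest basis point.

2086 basis points

Brazil: (1 + 0.1554)/(1 + 0.0203) − 1 = 13.2412%
Chile: (1 + 0.0257)/(1 + 0.1103) − 1 = -7.6196%
Differential = 13.2412% − (-7.6196%) = 20.8608% → 2086 basis points.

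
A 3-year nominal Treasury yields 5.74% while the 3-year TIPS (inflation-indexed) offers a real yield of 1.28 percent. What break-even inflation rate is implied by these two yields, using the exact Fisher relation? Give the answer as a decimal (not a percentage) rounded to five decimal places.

0.04404

(1 + π) = (1 + i)/(1 + r) = 1.05740 / 1.01280 = 1.044036
Break-even inflation = 1.044036 − 1 → 0.04404.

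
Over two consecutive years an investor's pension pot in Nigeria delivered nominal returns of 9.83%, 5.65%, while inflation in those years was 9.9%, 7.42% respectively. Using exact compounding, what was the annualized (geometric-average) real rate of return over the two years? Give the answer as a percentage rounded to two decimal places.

-0.86%

Compound the nominal returns: 1.0983 × 1.0565 = 1.16035395.
Compound inflation: 1.0990 × 1.0742 = 1.18054580.
Deflate: 1.16035395 / 1.18054580 = 0.98289617.
Annualized real rate = 0.98289617^(1/2) − 1 = -0.8589% → -0.86%.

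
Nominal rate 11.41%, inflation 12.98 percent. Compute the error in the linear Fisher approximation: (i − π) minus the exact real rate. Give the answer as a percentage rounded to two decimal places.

Approximate: r ≈ 11.410% − 12.980% = -1.5700%
Exact: (1 + 0.1141)/(1 + 0.1298) − 1 = -1.3896%
Error = -1.5700% − (-1.3896%) = -0.1804% → -0.18%.

-0.18%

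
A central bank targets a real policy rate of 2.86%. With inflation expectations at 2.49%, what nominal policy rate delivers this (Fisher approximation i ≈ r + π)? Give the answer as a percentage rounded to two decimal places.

5.35%

i ≈ r + π = 2.86% + 2.49% = 5.35%.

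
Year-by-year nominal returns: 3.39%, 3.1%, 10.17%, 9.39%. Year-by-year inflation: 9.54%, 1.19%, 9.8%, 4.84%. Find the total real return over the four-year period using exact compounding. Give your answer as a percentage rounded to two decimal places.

0.68%

Compound the nominal returns: 1.0339 × 1.0310 × 1.1017 × 1.0939 = 1.284630.
Compound inflation: 1.0954 × 1.0119 × 1.0980 × 1.0484 = 1.275968.
Deflate: 1.284630 / 1.275968 = 1.006789.
Total real return = 1.006789 − 1 → 0.68%.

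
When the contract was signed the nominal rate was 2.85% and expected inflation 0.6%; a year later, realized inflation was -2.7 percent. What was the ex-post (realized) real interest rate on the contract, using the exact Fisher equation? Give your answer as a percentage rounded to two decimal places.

5.70%

Ex-post: (1 + 0.0285)/(1 − 0.0270) − 1 = 5.7040%
So the realized real rate is 5.70%.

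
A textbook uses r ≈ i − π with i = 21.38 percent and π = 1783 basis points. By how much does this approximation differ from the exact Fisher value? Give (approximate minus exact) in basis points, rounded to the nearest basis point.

54 basis points

Approximate: r ≈ 21.380% − 17.830% = 3.5500%
Exact: (1 + 0.2138)/(1 + 0.1783) − 1 = 3.0128%
Error = 3.5500% − 3.0128% = 0.5372% → 54 basis points.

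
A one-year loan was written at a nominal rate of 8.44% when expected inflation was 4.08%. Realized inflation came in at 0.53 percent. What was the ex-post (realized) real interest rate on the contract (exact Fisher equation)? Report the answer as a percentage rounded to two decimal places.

7.87%

Ex-post: (1 + 0.0844)/(1 + 0.0053) − 1 = 7.8683%
So the realized real rate is 7.87%.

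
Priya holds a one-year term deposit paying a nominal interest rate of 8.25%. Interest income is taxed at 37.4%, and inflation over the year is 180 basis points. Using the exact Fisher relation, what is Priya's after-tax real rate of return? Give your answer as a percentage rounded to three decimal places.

After-tax nominal return = 8.25% × (1 − 0.374) = 5.1645%.
1 + r = 1.051645 / 1.01800 = 1.033050
After-tax real rate = 1.033050 − 1 → 3.305%.

3.305%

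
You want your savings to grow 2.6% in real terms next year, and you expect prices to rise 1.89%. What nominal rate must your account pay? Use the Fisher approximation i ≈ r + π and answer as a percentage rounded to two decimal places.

i ≈ r + π = 2.6% + 1.89% = 4.49%.

4.49%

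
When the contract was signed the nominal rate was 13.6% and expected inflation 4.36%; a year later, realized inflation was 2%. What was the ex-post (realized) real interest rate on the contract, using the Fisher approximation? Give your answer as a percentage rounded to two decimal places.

11.60%

Ex-post: 13.6% − 2% = 11.600%
So the realized real rate is 11.60%.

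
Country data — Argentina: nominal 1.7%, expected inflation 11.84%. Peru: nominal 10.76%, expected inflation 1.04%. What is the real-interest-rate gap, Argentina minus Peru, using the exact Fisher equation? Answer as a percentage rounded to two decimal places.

Argentina: (1 + 0.0170)/(1 + 0.1184) − 1 = -9.0665%
Peru: (1 + 0.1076)/(1 + 0.0104) − 1 = 9.6200%
Differential = -9.0665% − 9.6200% = -18.6865% → -18.69%.

-18.69%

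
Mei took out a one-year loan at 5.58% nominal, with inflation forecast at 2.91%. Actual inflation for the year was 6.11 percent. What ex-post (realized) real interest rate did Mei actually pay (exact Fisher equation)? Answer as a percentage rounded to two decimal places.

-0.50%

Ex-post: (1 + 0.0558)/(1 + 0.0611) − 1 = -0.4995%
So the realized real rate is -0.50%.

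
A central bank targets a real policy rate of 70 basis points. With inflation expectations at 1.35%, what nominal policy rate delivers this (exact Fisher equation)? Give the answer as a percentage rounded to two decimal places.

(1 + i) = (1 + r)(1 + π) = 1.00700 × 1.01350 = 1.0205945
i = 1.0205945 − 1, so the required nominal rate is 2.06%.

2.06%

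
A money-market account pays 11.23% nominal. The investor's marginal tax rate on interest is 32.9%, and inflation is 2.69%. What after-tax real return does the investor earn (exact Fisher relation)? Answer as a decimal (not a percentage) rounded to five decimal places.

0.04718

After-tax nominal return = 11.23% × (1 − 0.329) = 7.53533%.
1 + r = 1.0753533 / 1.02690 = 1.047184
After-tax real rate = 1.047184 − 1 → 0.04718.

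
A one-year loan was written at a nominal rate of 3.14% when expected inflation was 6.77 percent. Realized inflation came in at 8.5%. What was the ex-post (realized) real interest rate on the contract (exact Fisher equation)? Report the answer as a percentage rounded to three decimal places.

-4.940%

Ex-post: (1 + 0.0314)/(1 + 0.0850) − 1 = -4.9401%
So the realized real rate is -4.940%.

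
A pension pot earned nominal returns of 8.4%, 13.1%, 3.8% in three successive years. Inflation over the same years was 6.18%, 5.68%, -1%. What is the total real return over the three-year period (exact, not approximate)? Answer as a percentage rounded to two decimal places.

14.56%

Nominal growth factor = 1.0840 × 1.1310 × 1.0380 = 1.272592
Price-level growth factor = 1.0618 × 1.0568 × 0.9900 = 1.110889
Real growth factor = 1.272592 / 1.110889 = 1.145562
Total real return = 1.145562 − 1 → 14.56%.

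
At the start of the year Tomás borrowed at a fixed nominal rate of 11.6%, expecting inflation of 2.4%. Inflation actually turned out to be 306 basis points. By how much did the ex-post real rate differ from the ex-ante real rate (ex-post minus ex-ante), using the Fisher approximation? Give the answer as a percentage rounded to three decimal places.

-0.660%

Ex-ante: 11.6% − 2.4% = 9.200%
Ex-post: 11.6% − 3.06% = 8.540%
Difference (ex-post − ex-ante) = -0.6600% → -0.660%.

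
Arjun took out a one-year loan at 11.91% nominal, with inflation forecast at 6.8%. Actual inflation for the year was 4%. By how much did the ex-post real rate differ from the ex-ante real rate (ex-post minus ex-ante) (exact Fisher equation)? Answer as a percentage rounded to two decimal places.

Ex-ante: (1 + 0.1191)/(1 + 0.0680) − 1 = 4.7846%
Ex-post: (1 + 0.1191)/(1 + 0.0400) − 1 = 7.6058%
Difference (ex-post − ex-ante) = 2.8211% → 2.82%.

2.82%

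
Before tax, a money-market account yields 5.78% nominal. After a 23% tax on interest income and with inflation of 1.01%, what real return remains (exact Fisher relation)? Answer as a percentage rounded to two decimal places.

3.41%

After-tax nominal return = 5.78% × (1 − 0.23) = 4.4506%.
1 + r = 1.044506 / 1.01010 = 1.034062
After-tax real rate = 1.034062 − 1 → 3.41%.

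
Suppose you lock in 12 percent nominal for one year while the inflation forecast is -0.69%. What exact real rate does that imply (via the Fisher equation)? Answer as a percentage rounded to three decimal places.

12.778%

By the Fisher equation, 1 + r = (1 + i)/(1 + π).
1 + r = 1.12000 / 0.99310 = 1.127782
r = 1.127782 − 1 = 12.7782%, i.e. 12.778%.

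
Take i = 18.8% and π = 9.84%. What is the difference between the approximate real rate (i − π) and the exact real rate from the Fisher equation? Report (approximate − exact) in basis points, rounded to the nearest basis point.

80 basis points

Approximate: r ≈ 18.800% − 9.840% = 8.9600%
Exact: (1 + 0.1880)/(1 + 0.0984) − 1 = 8.1573%
Error = 8.9600% − 8.1573% = 0.8027% → 80 basis points.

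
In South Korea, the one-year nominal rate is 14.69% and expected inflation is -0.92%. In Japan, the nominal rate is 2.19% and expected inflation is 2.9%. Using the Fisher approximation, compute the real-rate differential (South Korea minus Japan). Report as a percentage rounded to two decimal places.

South Korea: 14.69% − (-0.92%) = 15.610%
Japan: 2.19% − 2.9% = -0.710%
Differential = 16.320% → 16.32%.

16.32%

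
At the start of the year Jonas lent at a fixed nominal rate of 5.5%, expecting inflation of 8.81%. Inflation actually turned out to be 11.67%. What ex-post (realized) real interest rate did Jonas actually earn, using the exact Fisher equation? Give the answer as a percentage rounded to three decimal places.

Ex-post: (1 + 0.0550)/(1 + 0.1167) − 1 = -5.5252%
So the realized real rate is -5.525%.

-5.525%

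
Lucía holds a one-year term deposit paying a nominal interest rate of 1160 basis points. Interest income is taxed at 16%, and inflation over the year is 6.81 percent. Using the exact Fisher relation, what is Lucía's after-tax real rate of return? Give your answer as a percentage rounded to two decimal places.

2.75%

After-tax nominal return = 11.6% × (1 − 0.16) = 9.7440%.
1 + r = 1.09744 / 1.06810 = 1.027469
After-tax real rate = 1.027469 − 1 → 2.75%.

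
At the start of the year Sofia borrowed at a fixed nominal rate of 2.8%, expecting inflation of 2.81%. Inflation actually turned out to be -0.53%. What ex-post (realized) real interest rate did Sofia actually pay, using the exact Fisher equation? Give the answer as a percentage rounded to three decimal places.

Ex-post: (1 + 0.0280)/(1 − 0.0053) − 1 = 3.3477%
So the realized real rate is 3.348%.

3.348%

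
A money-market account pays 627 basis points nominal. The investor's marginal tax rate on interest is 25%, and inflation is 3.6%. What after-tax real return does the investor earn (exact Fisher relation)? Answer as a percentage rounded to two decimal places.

After-tax nominal return = 6.27% × (1 − 0.25) = 4.7025%.
1 + r = 1.047025 / 1.03600 = 1.010642
After-tax real rate = 1.010642 − 1 → 1.06%.

1.06%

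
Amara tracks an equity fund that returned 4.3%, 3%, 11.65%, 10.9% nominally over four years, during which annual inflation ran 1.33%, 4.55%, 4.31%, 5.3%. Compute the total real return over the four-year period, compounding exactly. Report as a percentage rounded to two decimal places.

14.31%

Nominal growth factor = 1.0430 × 1.0300 × 1.1165 × 1.1090 = 1.330184
Price-level growth factor = 1.0133 × 1.0455 × 1.0431 × 1.0530 = 1.163634
Real growth factor = 1.330184 / 1.163634 = 1.143129
Total real return = 1.143129 − 1 → 14.31%.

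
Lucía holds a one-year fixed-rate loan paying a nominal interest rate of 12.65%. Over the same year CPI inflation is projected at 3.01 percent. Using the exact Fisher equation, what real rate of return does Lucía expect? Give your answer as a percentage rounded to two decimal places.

9.36%

1 + r = 1.12650 / 1.03010 = 1.093583
r = 1.093583 − 1 = 9.3583%, i.e. 9.36%.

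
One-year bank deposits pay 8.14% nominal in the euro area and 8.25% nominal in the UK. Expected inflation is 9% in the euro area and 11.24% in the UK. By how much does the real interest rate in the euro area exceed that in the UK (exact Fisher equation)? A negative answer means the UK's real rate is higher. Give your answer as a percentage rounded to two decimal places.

1.90%

The euro area: (1 + 0.0814)/(1 + 0.0900) − 1 = -0.7890%
The UK: (1 + 0.0825)/(1 + 0.1124) − 1 = -2.6879%
Differential = -0.7890% − (-2.6879%) = 1.8989% → 1.90%.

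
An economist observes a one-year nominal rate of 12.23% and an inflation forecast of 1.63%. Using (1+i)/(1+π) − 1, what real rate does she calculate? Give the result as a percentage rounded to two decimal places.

10.43%

By the Fisher relation, 1 + r = (1 + i)/(1 + π).
1 + r = 1.12230 / 1.01630 = 1.104300
r = 1.104300 − 1 = 10.4300%, i.e. 10.43%.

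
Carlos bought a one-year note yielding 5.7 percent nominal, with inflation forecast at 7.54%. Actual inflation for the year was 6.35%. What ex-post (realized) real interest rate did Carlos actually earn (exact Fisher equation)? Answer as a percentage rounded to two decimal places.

-0.61%

Ex-post: (1 + 0.0570)/(1 + 0.0635) − 1 = -0.6112%
So the realized real rate is -0.61%.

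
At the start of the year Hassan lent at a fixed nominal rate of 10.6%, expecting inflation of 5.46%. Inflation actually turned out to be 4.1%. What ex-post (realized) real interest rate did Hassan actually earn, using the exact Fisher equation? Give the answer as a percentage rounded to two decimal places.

6.24%

Ex-post: (1 + 0.1060)/(1 + 0.0410) − 1 = 6.2440%
So the realized real rate is 6.24%.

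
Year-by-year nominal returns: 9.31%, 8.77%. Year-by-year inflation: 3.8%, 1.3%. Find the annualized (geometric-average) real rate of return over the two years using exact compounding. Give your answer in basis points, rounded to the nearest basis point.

Nominal growth factor = 1.0931 × 1.0877 = 1.18896487
Price-level growth factor = 1.0380 × 1.0130 = 1.05149400
Real growth factor = 1.18896487 / 1.05149400 = 1.13073862
Annualized real rate = 1.13073862^(1/2) − 1 = 6.3362% → 634 basis points.

634 basis points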